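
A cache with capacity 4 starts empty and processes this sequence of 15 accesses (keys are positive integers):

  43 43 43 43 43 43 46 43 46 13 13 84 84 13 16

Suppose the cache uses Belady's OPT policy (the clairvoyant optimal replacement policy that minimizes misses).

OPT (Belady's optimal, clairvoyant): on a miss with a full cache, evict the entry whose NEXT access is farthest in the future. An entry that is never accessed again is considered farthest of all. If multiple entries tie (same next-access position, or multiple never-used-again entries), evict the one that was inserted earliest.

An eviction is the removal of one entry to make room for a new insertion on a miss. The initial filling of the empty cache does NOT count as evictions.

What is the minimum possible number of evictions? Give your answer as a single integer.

OPT (Belady) simulation (capacity=4):
  1. access 43: MISS. Cache: [43]
  2. access 43: HIT. Next use of 43: step 3. Cache: [43]
  3. access 43: HIT. Next use of 43: step 4. Cache: [43]
  4. access 43: HIT. Next use of 43: step 5. Cache: [43]
  5. access 43: HIT. Next use of 43: step 6. Cache: [43]
  6. access 43: HIT. Next use of 43: step 8. Cache: [43]
  7. access 46: MISS. Cache: [43 46]
  8. access 43: HIT. Next use of 43: never. Cache: [43 46]
  9. access 46: HIT. Next use of 46: never. Cache: [43 46]
  10. access 13: MISS. Cache: [43 46 13]
  11. access 13: HIT. Next use of 13: step 14. Cache: [43 46 13]
  12. access 84: MISS. Cache: [43 46 13 84]
  13. access 84: HIT. Next use of 84: never. Cache: [43 46 13 84]
  14. access 13: HIT. Next use of 13: never. Cache: [43 46 13 84]
  15. access 16: MISS, evict 43 (next use: never). Cache: [46 13 84 16]
Total: 10 hits, 5 misses, 1 evictions

Answer: 1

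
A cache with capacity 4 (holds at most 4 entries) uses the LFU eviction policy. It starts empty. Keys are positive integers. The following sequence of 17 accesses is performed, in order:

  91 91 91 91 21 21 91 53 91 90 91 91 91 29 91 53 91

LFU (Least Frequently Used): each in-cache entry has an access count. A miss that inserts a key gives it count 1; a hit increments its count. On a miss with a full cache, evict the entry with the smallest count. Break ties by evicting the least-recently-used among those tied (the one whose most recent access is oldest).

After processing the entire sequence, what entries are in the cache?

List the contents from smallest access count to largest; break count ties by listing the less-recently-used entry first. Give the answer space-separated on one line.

Answer: 29 53 21 91

Derivation:
LFU simulation (capacity=4):
  1. access 91: MISS. Cache: [91(c=1)]
  2. access 91: HIT, count now 2. Cache: [91(c=2)]
  3. access 91: HIT, count now 3. Cache: [91(c=3)]
  4. access 91: HIT, count now 4. Cache: [91(c=4)]
  5. access 21: MISS. Cache: [21(c=1) 91(c=4)]
  6. access 21: HIT, count now 2. Cache: [21(c=2) 91(c=4)]
  7. access 91: HIT, count now 5. Cache: [21(c=2) 91(c=5)]
  8. access 53: MISS. Cache: [53(c=1) 21(c=2) 91(c=5)]
  9. access 91: HIT, count now 6. Cache: [53(c=1) 21(c=2) 91(c=6)]
  10. access 90: MISS. Cache: [53(c=1) 90(c=1) 21(c=2) 91(c=6)]
  11. access 91: HIT, count now 7. Cache: [53(c=1) 90(c=1) 21(c=2) 91(c=7)]
  12. access 91: HIT, count now 8. Cache: [53(c=1) 90(c=1) 21(c=2) 91(c=8)]
  13. access 91: HIT, count now 9. Cache: [53(c=1) 90(c=1) 21(c=2) 91(c=9)]
  14. access 29: MISS, evict 53(c=1). Cache: [90(c=1) 29(c=1) 21(c=2) 91(c=9)]
  15. access 91: HIT, count now 10. Cache: [90(c=1) 29(c=1) 21(c=2) 91(c=10)]
  16. access 53: MISS, evict 90(c=1). Cache: [29(c=1) 53(c=1) 21(c=2) 91(c=10)]
  17. access 91: HIT, count now 11. Cache: [29(c=1) 53(c=1) 21(c=2) 91(c=11)]
Total: 11 hits, 6 misses, 2 evictions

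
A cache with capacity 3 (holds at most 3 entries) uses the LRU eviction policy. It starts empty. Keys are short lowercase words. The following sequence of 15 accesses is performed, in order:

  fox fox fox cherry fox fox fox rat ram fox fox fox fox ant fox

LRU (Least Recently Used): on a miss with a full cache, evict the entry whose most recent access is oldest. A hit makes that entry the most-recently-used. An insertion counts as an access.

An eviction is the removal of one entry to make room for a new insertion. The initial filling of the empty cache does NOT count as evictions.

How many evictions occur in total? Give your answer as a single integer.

Answer: 2

Derivation:
LRU simulation (capacity=3):
  1. access fox: MISS. Cache (LRU->MRU): [fox]
  2. access fox: HIT. Cache (LRU->MRU): [fox]
  3. access fox: HIT. Cache (LRU->MRU): [fox]
  4. access cherry: MISS. Cache (LRU->MRU): [fox cherry]
  5. access fox: HIT. Cache (LRU->MRU): [cherry fox]
  6. access fox: HIT. Cache (LRU->MRU): [cherry fox]
  7. access fox: HIT. Cache (LRU->MRU): [cherry fox]
  8. access rat: MISS. Cache (LRU->MRU): [cherry fox rat]
  9. access ram: MISS, evict cherry. Cache (LRU->MRU): [fox rat ram]
  10. access fox: HIT. Cache (LRU->MRU): [rat ram fox]
  11. access fox: HIT. Cache (LRU->MRU): [rat ram fox]
  12. access fox: HIT. Cache (LRU->MRU): [rat ram fox]
  13. access fox: HIT. Cache (LRU->MRU): [rat ram fox]
  14. access ant: MISS, evict rat. Cache (LRU->MRU): [ram fox ant]
  15. access fox: HIT. Cache (LRU->MRU): [ram ant fox]
Total: 10 hits, 5 misses, 2 evictions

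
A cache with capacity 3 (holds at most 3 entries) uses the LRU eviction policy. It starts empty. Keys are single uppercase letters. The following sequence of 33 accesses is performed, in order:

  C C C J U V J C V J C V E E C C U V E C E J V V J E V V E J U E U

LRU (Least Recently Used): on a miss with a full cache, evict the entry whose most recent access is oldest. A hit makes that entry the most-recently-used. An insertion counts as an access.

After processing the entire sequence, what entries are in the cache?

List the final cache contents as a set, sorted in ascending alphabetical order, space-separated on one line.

LRU simulation (capacity=3):
  1. access C: MISS. Cache (LRU->MRU): [C]
  2. access C: HIT. Cache (LRU->MRU): [C]
  3. access C: HIT. Cache (LRU->MRU): [C]
  4. access J: MISS. Cache (LRU->MRU): [C J]
  5. access U: MISS. Cache (LRU->MRU): [C J U]
  6. access V: MISS, evict C. Cache (LRU->MRU): [J U V]
  7. access J: HIT. Cache (LRU->MRU): [U V J]
  8. access C: MISS, evict U. Cache (LRU->MRU): [V J C]
  9. access V: HIT. Cache (LRU->MRU): [J C V]
  10. access J: HIT. Cache (LRU->MRU): [C V J]
  11. access C: HIT. Cache (LRU->MRU): [V J C]
  12. access V: HIT. Cache (LRU->MRU): [J C V]
  13. access E: MISS, evict J. Cache (LRU->MRU): [C V E]
  14. access E: HIT. Cache (LRU->MRU): [C V E]
  15. access C: HIT. Cache (LRU->MRU): [V E C]
  16. access C: HIT. Cache (LRU->MRU): [V E C]
  17. access U: MISS, evict V. Cache (LRU->MRU): [E C U]
  18. access V: MISS, evict E. Cache (LRU->MRU): [C U V]
  19. access E: MISS, evict C. Cache (LRU->MRU): [U V E]
  20. access C: MISS, evict U. Cache (LRU->MRU): [V E C]
  21. access E: HIT. Cache (LRU->MRU): [V C E]
  22. access J: MISS, evict V. Cache (LRU->MRU): [C E J]
  23. access V: MISS, evict C. Cache (LRU->MRU): [E J V]
  24. access V: HIT. Cache (LRU->MRU): [E J V]
  25. access J: HIT. Cache (LRU->MRU): [E V J]
  26. access E: HIT. Cache (LRU->MRU): [V J E]
  27. access V: HIT. Cache (LRU->MRU): [J E V]
  28. access V: HIT. Cache (LRU->MRU): [J E V]
  29. access E: HIT. Cache (LRU->MRU): [J V E]
  30. access J: HIT. Cache (LRU->MRU): [V E J]
  31. access U: MISS, evict V. Cache (LRU->MRU): [E J U]
  32. access E: HIT. Cache (LRU->MRU): [J U E]
  33. access U: HIT. Cache (LRU->MRU): [J E U]
Total: 20 hits, 13 misses, 10 evictions

Answer: E J U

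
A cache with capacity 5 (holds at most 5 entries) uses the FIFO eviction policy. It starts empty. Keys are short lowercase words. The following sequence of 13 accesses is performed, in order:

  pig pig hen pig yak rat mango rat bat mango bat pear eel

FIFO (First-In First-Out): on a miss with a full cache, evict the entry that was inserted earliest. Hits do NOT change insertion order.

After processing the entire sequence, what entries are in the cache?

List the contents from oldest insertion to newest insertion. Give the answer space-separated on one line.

FIFO simulation (capacity=5):
  1. access pig: MISS. Cache (old->new): [pig]
  2. access pig: HIT. Cache (old->new): [pig]
  3. access hen: MISS. Cache (old->new): [pig hen]
  4. access pig: HIT. Cache (old->new): [pig hen]
  5. access yak: MISS. Cache (old->new): [pig hen yak]
  6. access rat: MISS. Cache (old->new): [pig hen yak rat]
  7. access mango: MISS. Cache (old->new): [pig hen yak rat mango]
  8. access rat: HIT. Cache (old->new): [pig hen yak rat mango]
  9. access bat: MISS, evict pig. Cache (old->new): [hen yak rat mango bat]
  10. access mango: HIT. Cache (old->new): [hen yak rat mango bat]
  11. access bat: HIT. Cache (old->new): [hen yak rat mango bat]
  12. access pear: MISS, evict hen. Cache (old->new): [yak rat mango bat pear]
  13. access eel: MISS, evict yak. Cache (old->new): [rat mango bat pear eel]
Total: 5 hits, 8 misses, 3 evictions

Answer: rat mango bat pear eel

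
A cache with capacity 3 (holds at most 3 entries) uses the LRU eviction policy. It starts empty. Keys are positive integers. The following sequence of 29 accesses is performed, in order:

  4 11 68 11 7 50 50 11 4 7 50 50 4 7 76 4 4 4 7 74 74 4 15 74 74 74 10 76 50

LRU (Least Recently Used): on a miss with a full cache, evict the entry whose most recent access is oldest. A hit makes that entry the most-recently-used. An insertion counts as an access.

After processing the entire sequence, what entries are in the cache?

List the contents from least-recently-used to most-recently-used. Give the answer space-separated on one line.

LRU simulation (capacity=3):
  1. access 4: MISS. Cache (LRU->MRU): [4]
  2. access 11: MISS. Cache (LRU->MRU): [4 11]
  3. access 68: MISS. Cache (LRU->MRU): [4 11 68]
  4. access 11: HIT. Cache (LRU->MRU): [4 68 11]
  5. access 7: MISS, evict 4. Cache (LRU->MRU): [68 11 7]
  6. access 50: MISS, evict 68. Cache (LRU->MRU): [11 7 50]
  7. access 50: HIT. Cache (LRU->MRU): [11 7 50]
  8. access 11: HIT. Cache (LRU->MRU): [7 50 11]
  9. access 4: MISS, evict 7. Cache (LRU->MRU): [50 11 4]
  10. access 7: MISS, evict 50. Cache (LRU->MRU): [11 4 7]
  11. access 50: MISS, evict 11. Cache (LRU->MRU): [4 7 50]
  12. access 50: HIT. Cache (LRU->MRU): [4 7 50]
  13. access 4: HIT. Cache (LRU->MRU): [7 50 4]
  14. access 7: HIT. Cache (LRU->MRU): [50 4 7]
  15. access 76: MISS, evict 50. Cache (LRU->MRU): [4 7 76]
  16. access 4: HIT. Cache (LRU->MRU): [7 76 4]
  17. access 4: HIT. Cache (LRU->MRU): [7 76 4]
  18. access 4: HIT. Cache (LRU->MRU): [7 76 4]
  19. access 7: HIT. Cache (LRU->MRU): [76 4 7]
  20. access 74: MISS, evict 76. Cache (LRU->MRU): [4 7 74]
  21. access 74: HIT. Cache (LRU->MRU): [4 7 74]
  22. access 4: HIT. Cache (LRU->MRU): [7 74 4]
  23. access 15: MISS, evict 7. Cache (LRU->MRU): [74 4 15]
  24. access 74: HIT. Cache (LRU->MRU): [4 15 74]
  25. access 74: HIT. Cache (LRU->MRU): [4 15 74]
  26. access 74: HIT. Cache (LRU->MRU): [4 15 74]
  27. access 10: MISS, evict 4. Cache (LRU->MRU): [15 74 10]
  28. access 76: MISS, evict 15. Cache (LRU->MRU): [74 10 76]
  29. access 50: MISS, evict 74. Cache (LRU->MRU): [10 76 50]
Total: 15 hits, 14 misses, 11 evictions

Answer: 10 76 50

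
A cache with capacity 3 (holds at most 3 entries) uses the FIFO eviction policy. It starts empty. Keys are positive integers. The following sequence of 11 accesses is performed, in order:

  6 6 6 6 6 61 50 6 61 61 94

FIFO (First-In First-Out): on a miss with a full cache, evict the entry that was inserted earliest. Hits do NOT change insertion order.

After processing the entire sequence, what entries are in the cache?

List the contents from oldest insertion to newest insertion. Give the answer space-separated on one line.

Answer: 61 50 94

Derivation:
FIFO simulation (capacity=3):
  1. access 6: MISS. Cache (old->new): [6]
  2. access 6: HIT. Cache (old->new): [6]
  3. access 6: HIT. Cache (old->new): [6]
  4. access 6: HIT. Cache (old->new): [6]
  5. access 6: HIT. Cache (old->new): [6]
  6. access 61: MISS. Cache (old->new): [6 61]
  7. access 50: MISS. Cache (old->new): [6 61 50]
  8. access 6: HIT. Cache (old->new): [6 61 50]
  9. access 61: HIT. Cache (old->new): [6 61 50]
  10. access 61: HIT. Cache (old->new): [6 61 50]
  11. access 94: MISS, evict 6. Cache (old->new): [61 50 94]
Total: 7 hits, 4 misses, 1 evictions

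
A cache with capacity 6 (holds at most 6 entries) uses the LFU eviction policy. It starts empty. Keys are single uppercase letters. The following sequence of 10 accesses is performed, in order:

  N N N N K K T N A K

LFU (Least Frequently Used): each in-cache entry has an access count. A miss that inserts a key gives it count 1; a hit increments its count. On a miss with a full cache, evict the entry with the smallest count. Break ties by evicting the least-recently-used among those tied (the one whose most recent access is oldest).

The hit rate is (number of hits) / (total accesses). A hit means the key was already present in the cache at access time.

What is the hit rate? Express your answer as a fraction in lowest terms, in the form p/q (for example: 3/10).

LFU simulation (capacity=6):
  1. access N: MISS. Cache: [N(c=1)]
  2. access N: HIT, count now 2. Cache: [N(c=2)]
  3. access N: HIT, count now 3. Cache: [N(c=3)]
  4. access N: HIT, count now 4. Cache: [N(c=4)]
  5. access K: MISS. Cache: [K(c=1) N(c=4)]
  6. access K: HIT, count now 2. Cache: [K(c=2) N(c=4)]
  7. access T: MISS. Cache: [T(c=1) K(c=2) N(c=4)]
  8. access N: HIT, count now 5. Cache: [T(c=1) K(c=2) N(c=5)]
  9. access A: MISS. Cache: [T(c=1) A(c=1) K(c=2) N(c=5)]
  10. access K: HIT, count now 3. Cache: [T(c=1) A(c=1) K(c=3) N(c=5)]
Total: 6 hits, 4 misses, 0 evictions

Hit rate = 6/10 = 3/5

Answer: 3/5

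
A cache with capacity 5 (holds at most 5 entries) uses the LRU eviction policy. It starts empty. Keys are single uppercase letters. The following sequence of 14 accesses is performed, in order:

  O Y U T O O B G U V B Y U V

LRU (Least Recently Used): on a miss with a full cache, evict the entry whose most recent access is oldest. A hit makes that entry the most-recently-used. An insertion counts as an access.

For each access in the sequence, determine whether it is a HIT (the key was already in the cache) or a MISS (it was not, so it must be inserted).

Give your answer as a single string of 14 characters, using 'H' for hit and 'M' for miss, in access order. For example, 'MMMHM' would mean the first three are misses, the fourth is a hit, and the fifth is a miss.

Answer: MMMMHHMMHMHMHH

Derivation:
LRU simulation (capacity=5):
  1. access O: MISS. Cache (LRU->MRU): [O]
  2. access Y: MISS. Cache (LRU->MRU): [O Y]
  3. access U: MISS. Cache (LRU->MRU): [O Y U]
  4. access T: MISS. Cache (LRU->MRU): [O Y U T]
  5. access O: HIT. Cache (LRU->MRU): [Y U T O]
  6. access O: HIT. Cache (LRU->MRU): [Y U T O]
  7. access B: MISS. Cache (LRU->MRU): [Y U T O B]
  8. access G: MISS, evict Y. Cache (LRU->MRU): [U T O B G]
  9. access U: HIT. Cache (LRU->MRU): [T O B G U]
  10. access V: MISS, evict T. Cache (LRU->MRU): [O B G U V]
  11. access B: HIT. Cache (LRU->MRU): [O G U V B]
  12. access Y: MISS, evict O. Cache (LRU->MRU): [G U V B Y]
  13. access U: HIT. Cache (LRU->MRU): [G V B Y U]
  14. access V: HIT. Cache (LRU->MRU): [G B Y U V]
Total: 6 hits, 8 misses, 3 evictions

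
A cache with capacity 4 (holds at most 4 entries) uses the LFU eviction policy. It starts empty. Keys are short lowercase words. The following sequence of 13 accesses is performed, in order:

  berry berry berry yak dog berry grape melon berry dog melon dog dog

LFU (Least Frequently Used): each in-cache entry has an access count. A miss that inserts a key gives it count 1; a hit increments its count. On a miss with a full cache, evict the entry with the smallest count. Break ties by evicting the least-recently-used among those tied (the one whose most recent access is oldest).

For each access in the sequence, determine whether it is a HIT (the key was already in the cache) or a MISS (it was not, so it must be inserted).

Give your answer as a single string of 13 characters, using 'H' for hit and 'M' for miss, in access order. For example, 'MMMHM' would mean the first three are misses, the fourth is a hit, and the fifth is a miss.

LFU simulation (capacity=4):
  1. access berry: MISS. Cache: [berry(c=1)]
  2. access berry: HIT, count now 2. Cache: [berry(c=2)]
  3. access berry: HIT, count now 3. Cache: [berry(c=3)]
  4. access yak: MISS. Cache: [yak(c=1) berry(c=3)]
  5. access dog: MISS. Cache: [yak(c=1) dog(c=1) berry(c=3)]
  6. access berry: HIT, count now 4. Cache: [yak(c=1) dog(c=1) berry(c=4)]
  7. access grape: MISS. Cache: [yak(c=1) dog(c=1) grape(c=1) berry(c=4)]
  8. access melon: MISS, evict yak(c=1). Cache: [dog(c=1) grape(c=1) melon(c=1) berry(c=4)]
  9. access berry: HIT, count now 5. Cache: [dog(c=1) grape(c=1) melon(c=1) berry(c=5)]
  10. access dog: HIT, count now 2. Cache: [grape(c=1) melon(c=1) dog(c=2) berry(c=5)]
  11. access melon: HIT, count now 2. Cache: [grape(c=1) dog(c=2) melon(c=2) berry(c=5)]
  12. access dog: HIT, count now 3. Cache: [grape(c=1) melon(c=2) dog(c=3) berry(c=5)]
  13. access dog: HIT, count now 4. Cache: [grape(c=1) melon(c=2) dog(c=4) berry(c=5)]
Total: 8 hits, 5 misses, 1 evictions

Answer: MHHMMHMMHHHHH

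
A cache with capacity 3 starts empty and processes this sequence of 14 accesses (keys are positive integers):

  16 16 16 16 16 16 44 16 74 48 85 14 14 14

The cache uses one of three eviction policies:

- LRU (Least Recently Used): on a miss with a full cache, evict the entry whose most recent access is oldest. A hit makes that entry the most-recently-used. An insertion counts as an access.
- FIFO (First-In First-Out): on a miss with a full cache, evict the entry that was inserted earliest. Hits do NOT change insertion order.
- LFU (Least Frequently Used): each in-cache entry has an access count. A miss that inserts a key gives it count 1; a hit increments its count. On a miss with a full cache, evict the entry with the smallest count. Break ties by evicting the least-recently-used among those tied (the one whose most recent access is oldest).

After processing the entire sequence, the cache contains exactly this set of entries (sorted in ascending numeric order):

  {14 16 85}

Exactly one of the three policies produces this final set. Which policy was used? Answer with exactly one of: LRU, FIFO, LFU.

Simulating under each policy and comparing final sets:
  LRU: final set = {14 48 85} -> differs
  FIFO: final set = {14 48 85} -> differs
  LFU: final set = {14 16 85} -> MATCHES target
Only LFU produces the target set.

Answer: LFU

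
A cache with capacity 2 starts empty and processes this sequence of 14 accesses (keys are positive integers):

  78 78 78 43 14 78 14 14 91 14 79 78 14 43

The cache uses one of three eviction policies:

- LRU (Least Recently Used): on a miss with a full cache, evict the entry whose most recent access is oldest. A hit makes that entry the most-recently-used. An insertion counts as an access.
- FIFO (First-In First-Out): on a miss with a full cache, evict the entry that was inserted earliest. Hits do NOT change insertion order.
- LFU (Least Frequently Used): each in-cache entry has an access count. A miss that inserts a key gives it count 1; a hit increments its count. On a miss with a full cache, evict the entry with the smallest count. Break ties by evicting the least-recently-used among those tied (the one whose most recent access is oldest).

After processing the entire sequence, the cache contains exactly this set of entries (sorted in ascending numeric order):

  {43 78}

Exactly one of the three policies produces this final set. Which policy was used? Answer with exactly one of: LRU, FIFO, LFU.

Simulating under each policy and comparing final sets:
  LRU: final set = {14 43} -> differs
  FIFO: final set = {14 43} -> differs
  LFU: final set = {43 78} -> MATCHES target
Only LFU produces the target set.

Answer: LFU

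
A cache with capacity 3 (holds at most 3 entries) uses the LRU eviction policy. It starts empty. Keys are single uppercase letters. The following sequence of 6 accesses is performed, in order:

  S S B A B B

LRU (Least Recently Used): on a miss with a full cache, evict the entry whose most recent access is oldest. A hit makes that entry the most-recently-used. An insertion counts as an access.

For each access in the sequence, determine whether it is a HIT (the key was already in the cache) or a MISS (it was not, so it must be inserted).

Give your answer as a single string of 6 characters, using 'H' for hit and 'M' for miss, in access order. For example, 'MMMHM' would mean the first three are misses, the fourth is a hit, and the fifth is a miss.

Answer: MHMMHH

Derivation:
LRU simulation (capacity=3):
  1. access S: MISS. Cache (LRU->MRU): [S]
  2. access S: HIT. Cache (LRU->MRU): [S]
  3. access B: MISS. Cache (LRU->MRU): [S B]
  4. access A: MISS. Cache (LRU->MRU): [S B A]
  5. access B: HIT. Cache (LRU->MRU): [S A B]
  6. access B: HIT. Cache (LRU->MRU): [S A B]
Total: 3 hits, 3 misses, 0 evictions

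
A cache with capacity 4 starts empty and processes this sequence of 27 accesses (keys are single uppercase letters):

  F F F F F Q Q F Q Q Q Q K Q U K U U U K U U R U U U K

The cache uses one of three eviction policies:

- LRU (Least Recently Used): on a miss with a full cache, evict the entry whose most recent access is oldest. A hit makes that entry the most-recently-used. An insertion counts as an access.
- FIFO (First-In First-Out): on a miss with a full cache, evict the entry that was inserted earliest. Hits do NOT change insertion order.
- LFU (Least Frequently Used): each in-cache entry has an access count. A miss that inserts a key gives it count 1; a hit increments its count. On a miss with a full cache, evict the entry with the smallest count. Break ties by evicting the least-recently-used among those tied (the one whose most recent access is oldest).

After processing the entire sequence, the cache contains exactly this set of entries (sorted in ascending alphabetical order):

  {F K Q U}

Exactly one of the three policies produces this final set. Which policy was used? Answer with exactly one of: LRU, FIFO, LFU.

Answer: LFU

Derivation:
Simulating under each policy and comparing final sets:
  LRU: final set = {K Q R U} -> differs
  FIFO: final set = {K Q R U} -> differs
  LFU: final set = {F K Q U} -> MATCHES target
Only LFU produces the target set.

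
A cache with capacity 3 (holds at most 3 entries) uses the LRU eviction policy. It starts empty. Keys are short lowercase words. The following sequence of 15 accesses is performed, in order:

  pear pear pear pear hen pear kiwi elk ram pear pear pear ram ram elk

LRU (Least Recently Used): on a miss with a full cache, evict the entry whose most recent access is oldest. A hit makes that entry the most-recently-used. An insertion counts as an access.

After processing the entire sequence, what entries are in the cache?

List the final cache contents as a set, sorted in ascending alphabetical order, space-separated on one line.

LRU simulation (capacity=3):
  1. access pear: MISS. Cache (LRU->MRU): [pear]
  2. access pear: HIT. Cache (LRU->MRU): [pear]
  3. access pear: HIT. Cache (LRU->MRU): [pear]
  4. access pear: HIT. Cache (LRU->MRU): [pear]
  5. access hen: MISS. Cache (LRU->MRU): [pear hen]
  6. access pear: HIT. Cache (LRU->MRU): [hen pear]
  7. access kiwi: MISS. Cache (LRU->MRU): [hen pear kiwi]
  8. access elk: MISS, evict hen. Cache (LRU->MRU): [pear kiwi elk]
  9. access ram: MISS, evict pear. Cache (LRU->MRU): [kiwi elk ram]
  10. access pear: MISS, evict kiwi. Cache (LRU->MRU): [elk ram pear]
  11. access pear: HIT. Cache (LRU->MRU): [elk ram pear]
  12. access pear: HIT. Cache (LRU->MRU): [elk ram pear]
  13. access ram: HIT. Cache (LRU->MRU): [elk pear ram]
  14. access ram: HIT. Cache (LRU->MRU): [elk pear ram]
  15. access elk: HIT. Cache (LRU->MRU): [pear ram elk]
Total: 9 hits, 6 misses, 3 evictions

Answer: elk pear ram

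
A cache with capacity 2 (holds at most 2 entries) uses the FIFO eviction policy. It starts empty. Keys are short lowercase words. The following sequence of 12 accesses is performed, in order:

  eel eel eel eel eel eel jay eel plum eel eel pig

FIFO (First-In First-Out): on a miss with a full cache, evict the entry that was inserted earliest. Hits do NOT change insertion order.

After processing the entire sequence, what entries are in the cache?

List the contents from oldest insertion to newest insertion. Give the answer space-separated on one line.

Answer: eel pig

Derivation:
FIFO simulation (capacity=2):
  1. access eel: MISS. Cache (old->new): [eel]
  2. access eel: HIT. Cache (old->new): [eel]
  3. access eel: HIT. Cache (old->new): [eel]
  4. access eel: HIT. Cache (old->new): [eel]
  5. access eel: HIT. Cache (old->new): [eel]
  6. access eel: HIT. Cache (old->new): [eel]
  7. access jay: MISS. Cache (old->new): [eel jay]
  8. access eel: HIT. Cache (old->new): [eel jay]
  9. access plum: MISS, evict eel. Cache (old->new): [jay plum]
  10. access eel: MISS, evict jay. Cache (old->new): [plum eel]
  11. access eel: HIT. Cache (old->new): [plum eel]
  12. access pig: MISS, evict plum. Cache (old->new): [eel pig]
Total: 7 hits, 5 misses, 3 evictions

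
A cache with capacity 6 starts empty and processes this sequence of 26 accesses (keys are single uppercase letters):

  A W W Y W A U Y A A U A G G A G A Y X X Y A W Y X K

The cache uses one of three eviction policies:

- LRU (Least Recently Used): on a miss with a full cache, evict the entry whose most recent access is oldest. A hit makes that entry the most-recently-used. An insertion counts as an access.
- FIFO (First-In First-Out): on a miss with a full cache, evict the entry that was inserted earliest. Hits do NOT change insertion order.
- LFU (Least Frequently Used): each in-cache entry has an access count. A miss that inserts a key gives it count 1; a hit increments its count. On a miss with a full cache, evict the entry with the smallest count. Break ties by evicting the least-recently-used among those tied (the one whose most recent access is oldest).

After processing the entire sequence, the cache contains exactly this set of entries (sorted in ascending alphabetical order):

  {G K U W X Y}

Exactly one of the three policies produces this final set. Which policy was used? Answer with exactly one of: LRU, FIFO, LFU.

Answer: FIFO

Derivation:
Simulating under each policy and comparing final sets:
  LRU: final set = {A G K W X Y} -> differs
  FIFO: final set = {G K U W X Y} -> MATCHES target
  LFU: final set = {A G K W X Y} -> differs
Only FIFO produces the target set.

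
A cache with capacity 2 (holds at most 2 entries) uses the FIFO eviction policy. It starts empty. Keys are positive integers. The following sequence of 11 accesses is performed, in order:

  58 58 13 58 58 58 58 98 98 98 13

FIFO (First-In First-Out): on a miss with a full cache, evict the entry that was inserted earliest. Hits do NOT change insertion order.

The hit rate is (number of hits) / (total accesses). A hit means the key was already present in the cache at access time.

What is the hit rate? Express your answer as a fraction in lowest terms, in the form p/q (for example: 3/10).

FIFO simulation (capacity=2):
  1. access 58: MISS. Cache (old->new): [58]
  2. access 58: HIT. Cache (old->new): [58]
  3. access 13: MISS. Cache (old->new): [58 13]
  4. access 58: HIT. Cache (old->new): [58 13]
  5. access 58: HIT. Cache (old->new): [58 13]
  6. access 58: HIT. Cache (old->new): [58 13]
  7. access 58: HIT. Cache (old->new): [58 13]
  8. access 98: MISS, evict 58. Cache (old->new): [13 98]
  9. access 98: HIT. Cache (old->new): [13 98]
  10. access 98: HIT. Cache (old->new): [13 98]
  11. access 13: HIT. Cache (old->new): [13 98]
Total: 8 hits, 3 misses, 1 evictions

Hit rate = 8/11

Answer: 8/11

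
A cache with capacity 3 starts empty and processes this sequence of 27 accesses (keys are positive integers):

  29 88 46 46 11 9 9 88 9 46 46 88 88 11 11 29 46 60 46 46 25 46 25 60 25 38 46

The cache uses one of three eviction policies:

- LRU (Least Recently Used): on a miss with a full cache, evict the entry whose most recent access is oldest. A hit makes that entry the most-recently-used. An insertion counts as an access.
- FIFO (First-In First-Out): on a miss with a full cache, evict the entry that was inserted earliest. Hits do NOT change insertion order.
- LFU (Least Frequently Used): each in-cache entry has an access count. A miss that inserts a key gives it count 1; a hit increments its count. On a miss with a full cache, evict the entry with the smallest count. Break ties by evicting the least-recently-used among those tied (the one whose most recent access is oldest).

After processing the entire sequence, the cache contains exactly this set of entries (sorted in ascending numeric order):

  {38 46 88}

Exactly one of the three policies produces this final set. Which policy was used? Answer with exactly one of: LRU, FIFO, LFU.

Answer: LFU

Derivation:
Simulating under each policy and comparing final sets:
  LRU: final set = {25 38 46} -> differs
  FIFO: final set = {25 38 46} -> differs
  LFU: final set = {38 46 88} -> MATCHES target
Only LFU produces the target set.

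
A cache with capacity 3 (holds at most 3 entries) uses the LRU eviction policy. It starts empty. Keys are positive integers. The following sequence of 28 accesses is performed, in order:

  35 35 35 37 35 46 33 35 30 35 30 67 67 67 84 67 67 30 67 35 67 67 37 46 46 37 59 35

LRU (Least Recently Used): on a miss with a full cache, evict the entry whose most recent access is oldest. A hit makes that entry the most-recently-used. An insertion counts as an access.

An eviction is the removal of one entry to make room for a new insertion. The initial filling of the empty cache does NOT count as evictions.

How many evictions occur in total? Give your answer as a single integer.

Answer: 9

Derivation:
LRU simulation (capacity=3):
  1. access 35: MISS. Cache (LRU->MRU): [35]
  2. access 35: HIT. Cache (LRU->MRU): [35]
  3. access 35: HIT. Cache (LRU->MRU): [35]
  4. access 37: MISS. Cache (LRU->MRU): [35 37]
  5. access 35: HIT. Cache (LRU->MRU): [37 35]
  6. access 46: MISS. Cache (LRU->MRU): [37 35 46]
  7. access 33: MISS, evict 37. Cache (LRU->MRU): [35 46 33]
  8. access 35: HIT. Cache (LRU->MRU): [46 33 35]
  9. access 30: MISS, evict 46. Cache (LRU->MRU): [33 35 30]
  10. access 35: HIT. Cache (LRU->MRU): [33 30 35]
  11. access 30: HIT. Cache (LRU->MRU): [33 35 30]
  12. access 67: MISS, evict 33. Cache (LRU->MRU): [35 30 67]
  13. access 67: HIT. Cache (LRU->MRU): [35 30 67]
  14. access 67: HIT. Cache (LRU->MRU): [35 30 67]
  15. access 84: MISS, evict 35. Cache (LRU->MRU): [30 67 84]
  16. access 67: HIT. Cache (LRU->MRU): [30 84 67]
  17. access 67: HIT. Cache (LRU->MRU): [30 84 67]
  18. access 30: HIT. Cache (LRU->MRU): [84 67 30]
  19. access 67: HIT. Cache (LRU->MRU): [84 30 67]
  20. access 35: MISS, evict 84. Cache (LRU->MRU): [30 67 35]
  21. access 67: HIT. Cache (LRU->MRU): [30 35 67]
  22. access 67: HIT. Cache (LRU->MRU): [30 35 67]
  23. access 37: MISS, evict 30. Cache (LRU->MRU): [35 67 37]
  24. access 46: MISS, evict 35. Cache (LRU->MRU): [67 37 46]
  25. access 46: HIT. Cache (LRU->MRU): [67 37 46]
  26. access 37: HIT. Cache (LRU->MRU): [67 46 37]
  27. access 59: MISS, evict 67. Cache (LRU->MRU): [46 37 59]
  28. access 35: MISS, evict 46. Cache (LRU->MRU): [37 59 35]
Total: 16 hits, 12 misses, 9 evictions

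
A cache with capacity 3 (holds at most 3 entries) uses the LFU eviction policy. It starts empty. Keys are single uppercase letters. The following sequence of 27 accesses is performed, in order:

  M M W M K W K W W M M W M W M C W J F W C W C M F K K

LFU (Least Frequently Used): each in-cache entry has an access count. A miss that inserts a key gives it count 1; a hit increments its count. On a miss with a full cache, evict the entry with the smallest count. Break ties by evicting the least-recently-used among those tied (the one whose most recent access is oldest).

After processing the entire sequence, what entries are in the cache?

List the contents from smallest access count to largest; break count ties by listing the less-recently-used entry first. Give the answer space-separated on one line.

LFU simulation (capacity=3):
  1. access M: MISS. Cache: [M(c=1)]
  2. access M: HIT, count now 2. Cache: [M(c=2)]
  3. access W: MISS. Cache: [W(c=1) M(c=2)]
  4. access M: HIT, count now 3. Cache: [W(c=1) M(c=3)]
  5. access K: MISS. Cache: [W(c=1) K(c=1) M(c=3)]
  6. access W: HIT, count now 2. Cache: [K(c=1) W(c=2) M(c=3)]
  7. access K: HIT, count now 2. Cache: [W(c=2) K(c=2) M(c=3)]
  8. access W: HIT, count now 3. Cache: [K(c=2) M(c=3) W(c=3)]
  9. access W: HIT, count now 4. Cache: [K(c=2) M(c=3) W(c=4)]
  10. access M: HIT, count now 4. Cache: [K(c=2) W(c=4) M(c=4)]
  11. access M: HIT, count now 5. Cache: [K(c=2) W(c=4) M(c=5)]
  12. access W: HIT, count now 5. Cache: [K(c=2) M(c=5) W(c=5)]
  13. access M: HIT, count now 6. Cache: [K(c=2) W(c=5) M(c=6)]
  14. access W: HIT, count now 6. Cache: [K(c=2) M(c=6) W(c=6)]
  15. access M: HIT, count now 7. Cache: [K(c=2) W(c=6) M(c=7)]
  16. access C: MISS, evict K(c=2). Cache: [C(c=1) W(c=6) M(c=7)]
  17. access W: HIT, count now 7. Cache: [C(c=1) M(c=7) W(c=7)]
  18. access J: MISS, evict C(c=1). Cache: [J(c=1) M(c=7) W(c=7)]
  19. access F: MISS, evict J(c=1). Cache: [F(c=1) M(c=7) W(c=7)]
  20. access W: HIT, count now 8. Cache: [F(c=1) M(c=7) W(c=8)]
  21. access C: MISS, evict F(c=1). Cache: [C(c=1) M(c=7) W(c=8)]
  22. access W: HIT, count now 9. Cache: [C(c=1) M(c=7) W(c=9)]
  23. access C: HIT, count now 2. Cache: [C(c=2) M(c=7) W(c=9)]
  24. access M: HIT, count now 8. Cache: [C(c=2) M(c=8) W(c=9)]
  25. access F: MISS, evict C(c=2). Cache: [F(c=1) M(c=8) W(c=9)]
  26. access K: MISS, evict F(c=1). Cache: [K(c=1) M(c=8) W(c=9)]
  27. access K: HIT, count now 2. Cache: [K(c=2) M(c=8) W(c=9)]
Total: 18 hits, 9 misses, 6 evictions

Answer: K M W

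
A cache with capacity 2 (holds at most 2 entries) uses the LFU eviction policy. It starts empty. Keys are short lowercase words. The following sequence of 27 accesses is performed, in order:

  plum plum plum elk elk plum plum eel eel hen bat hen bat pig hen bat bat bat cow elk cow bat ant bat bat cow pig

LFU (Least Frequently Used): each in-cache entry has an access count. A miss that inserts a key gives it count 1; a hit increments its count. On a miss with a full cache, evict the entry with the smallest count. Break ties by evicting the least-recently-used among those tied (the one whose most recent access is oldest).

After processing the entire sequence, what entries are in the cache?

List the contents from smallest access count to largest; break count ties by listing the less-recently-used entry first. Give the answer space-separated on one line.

Answer: pig plum

Derivation:
LFU simulation (capacity=2):
  1. access plum: MISS. Cache: [plum(c=1)]
  2. access plum: HIT, count now 2. Cache: [plum(c=2)]
  3. access plum: HIT, count now 3. Cache: [plum(c=3)]
  4. access elk: MISS. Cache: [elk(c=1) plum(c=3)]
  5. access elk: HIT, count now 2. Cache: [elk(c=2) plum(c=3)]
  6. access plum: HIT, count now 4. Cache: [elk(c=2) plum(c=4)]
  7. access plum: HIT, count now 5. Cache: [elk(c=2) plum(c=5)]
  8. access eel: MISS, evict elk(c=2). Cache: [eel(c=1) plum(c=5)]
  9. access eel: HIT, count now 2. Cache: [eel(c=2) plum(c=5)]
  10. access hen: MISS, evict eel(c=2). Cache: [hen(c=1) plum(c=5)]
  11. access bat: MISS, evict hen(c=1). Cache: [bat(c=1) plum(c=5)]
  12. access hen: MISS, evict bat(c=1). Cache: [hen(c=1) plum(c=5)]
  13. access bat: MISS, evict hen(c=1). Cache: [bat(c=1) plum(c=5)]
  14. access pig: MISS, evict bat(c=1). Cache: [pig(c=1) plum(c=5)]
  15. access hen: MISS, evict pig(c=1). Cache: [hen(c=1) plum(c=5)]
  16. access bat: MISS, evict hen(c=1). Cache: [bat(c=1) plum(c=5)]
  17. access bat: HIT, count now 2. Cache: [bat(c=2) plum(c=5)]
  18. access bat: HIT, count now 3. Cache: [bat(c=3) plum(c=5)]
  19. access cow: MISS, evict bat(c=3). Cache: [cow(c=1) plum(c=5)]
  20. access elk: MISS, evict cow(c=1). Cache: [elk(c=1) plum(c=5)]
  21. access cow: MISS, evict elk(c=1). Cache: [cow(c=1) plum(c=5)]
  22. access bat: MISS, evict cow(c=1). Cache: [bat(c=1) plum(c=5)]
  23. access ant: MISS, evict bat(c=1). Cache: [ant(c=1) plum(c=5)]
  24. access bat: MISS, evict ant(c=1). Cache: [bat(c=1) plum(c=5)]
  25. access bat: HIT, count now 2. Cache: [bat(c=2) plum(c=5)]
  26. access cow: MISS, evict bat(c=2). Cache: [cow(c=1) plum(c=5)]
  27. access pig: MISS, evict cow(c=1). Cache: [pig(c=1) plum(c=5)]
Total: 9 hits, 18 misses, 16 evictions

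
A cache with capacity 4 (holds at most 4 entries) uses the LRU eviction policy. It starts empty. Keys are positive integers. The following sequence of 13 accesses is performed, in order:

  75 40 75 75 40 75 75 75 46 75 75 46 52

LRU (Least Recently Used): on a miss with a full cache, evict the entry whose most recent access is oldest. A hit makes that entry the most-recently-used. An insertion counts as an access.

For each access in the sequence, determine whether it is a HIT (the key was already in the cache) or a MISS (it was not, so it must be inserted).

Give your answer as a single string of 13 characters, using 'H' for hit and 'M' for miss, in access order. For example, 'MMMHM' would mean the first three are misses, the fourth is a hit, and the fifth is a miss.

Answer: MMHHHHHHMHHHM

Derivation:
LRU simulation (capacity=4):
  1. access 75: MISS. Cache (LRU->MRU): [75]
  2. access 40: MISS. Cache (LRU->MRU): [75 40]
  3. access 75: HIT. Cache (LRU->MRU): [40 75]
  4. access 75: HIT. Cache (LRU->MRU): [40 75]
  5. access 40: HIT. Cache (LRU->MRU): [75 40]
  6. access 75: HIT. Cache (LRU->MRU): [40 75]
  7. access 75: HIT. Cache (LRU->MRU): [40 75]
  8. access 75: HIT. Cache (LRU->MRU): [40 75]
  9. access 46: MISS. Cache (LRU->MRU): [40 75 46]
  10. access 75: HIT. Cache (LRU->MRU): [40 46 75]
  11. access 75: HIT. Cache (LRU->MRU): [40 46 75]
  12. access 46: HIT. Cache (LRU->MRU): [40 75 46]
  13. access 52: MISS. Cache (LRU->MRU): [40 75 46 52]
Total: 9 hits, 4 misses, 0 evictions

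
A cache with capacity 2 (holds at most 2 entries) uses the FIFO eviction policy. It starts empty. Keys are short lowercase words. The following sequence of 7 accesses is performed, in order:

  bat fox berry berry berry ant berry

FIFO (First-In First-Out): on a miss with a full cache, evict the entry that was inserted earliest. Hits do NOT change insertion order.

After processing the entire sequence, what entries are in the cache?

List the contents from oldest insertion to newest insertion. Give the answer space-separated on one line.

Answer: berry ant

Derivation:
FIFO simulation (capacity=2):
  1. access bat: MISS. Cache (old->new): [bat]
  2. access fox: MISS. Cache (old->new): [bat fox]
  3. access berry: MISS, evict bat. Cache (old->new): [fox berry]
  4. access berry: HIT. Cache (old->new): [fox berry]
  5. access berry: HIT. Cache (old->new): [fox berry]
  6. access ant: MISS, evict fox. Cache (old->new): [berry ant]
  7. access berry: HIT. Cache (old->new): [berry ant]
Total: 3 hits, 4 misses, 2 evictions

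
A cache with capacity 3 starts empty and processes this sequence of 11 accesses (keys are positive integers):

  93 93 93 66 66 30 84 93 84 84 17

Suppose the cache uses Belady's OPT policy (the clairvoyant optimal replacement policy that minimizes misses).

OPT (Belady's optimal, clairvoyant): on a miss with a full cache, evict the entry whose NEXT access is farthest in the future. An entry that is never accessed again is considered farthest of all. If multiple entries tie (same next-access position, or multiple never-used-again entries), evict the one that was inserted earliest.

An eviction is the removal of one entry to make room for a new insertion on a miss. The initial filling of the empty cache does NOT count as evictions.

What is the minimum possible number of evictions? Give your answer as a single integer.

OPT (Belady) simulation (capacity=3):
  1. access 93: MISS. Cache: [93]
  2. access 93: HIT. Next use of 93: step 3. Cache: [93]
  3. access 93: HIT. Next use of 93: step 8. Cache: [93]
  4. access 66: MISS. Cache: [93 66]
  5. access 66: HIT. Next use of 66: never. Cache: [93 66]
  6. access 30: MISS. Cache: [93 66 30]
  7. access 84: MISS, evict 66 (next use: never). Cache: [93 30 84]
  8. access 93: HIT. Next use of 93: never. Cache: [93 30 84]
  9. access 84: HIT. Next use of 84: step 10. Cache: [93 30 84]
  10. access 84: HIT. Next use of 84: never. Cache: [93 30 84]
  11. access 17: MISS, evict 93 (next use: never). Cache: [30 84 17]
Total: 6 hits, 5 misses, 2 evictions

Answer: 2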